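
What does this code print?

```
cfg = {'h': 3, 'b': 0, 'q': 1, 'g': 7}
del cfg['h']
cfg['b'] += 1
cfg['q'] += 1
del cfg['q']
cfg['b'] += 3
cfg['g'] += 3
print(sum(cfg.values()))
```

del 'h' → {'b': 0, 'q': 1, 'g': 7}
cfg['b'] = 0+1 = 1 → {'b': 1, 'q': 1, 'g': 7}
cfg['q'] = 1+1 = 2 → {'b': 1, 'q': 2, 'g': 7}
del 'q' → {'b': 1, 'g': 7}
cfg['b'] = 1+3 = 4 → {'b': 4, 'g': 7}
cfg['g'] = 7+3 = 10 → {'b': 4, 'g': 10}
sum of values = 14

14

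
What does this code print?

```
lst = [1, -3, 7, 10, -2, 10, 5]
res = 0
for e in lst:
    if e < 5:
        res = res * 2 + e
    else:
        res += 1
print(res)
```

2

e=1: <5, res = 0*2+1 = 1
e=-3: <5, res = 1*2+(-3) = -1
e=7: not <5, res = (-1)+1 = 0
e=10: not <5, res = 0+1 = 1
e=-2: <5, res = 1*2+(-2) = 0
e=10: not <5, res = 0+1 = 1
e=5: not <5, res = 1+1 = 2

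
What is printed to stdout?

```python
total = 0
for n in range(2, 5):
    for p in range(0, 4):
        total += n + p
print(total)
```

n=2,p=0: total = 0+2 = 2
n=2,p=1: total = 2+3 = 5
n=2,p=2: total = 5+4 = 9
n=2,p=3: total = 9+5 = 14
n=3,p=0: total = 14+3 = 17
n=3,p=1: total = 17+4 = 21
n=3,p=2: total = 21+5 = 26
n=3,p=3: total = 26+6 = 32
n=4,p=0: total = 32+4 = 36
n=4,p=1: total = 36+5 = 41
n=4,p=2: total = 41+6 = 47
n=4,p=3: total = 47+7 = 54

54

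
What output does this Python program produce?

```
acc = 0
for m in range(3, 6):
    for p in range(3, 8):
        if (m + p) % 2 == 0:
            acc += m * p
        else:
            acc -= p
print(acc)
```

125

m=3,p=3: even sum, acc = 0+9 = 9
m=3,p=4: odd sum, acc = 9-4 = 5
m=3,p=5: even sum, acc = 5+15 = 20
m=3,p=6: odd sum, acc = 20-6 = 14
m=3,p=7: even sum, acc = 14+21 = 35
m=4,p=3: odd sum, acc = 35-3 = 32
m=4,p=4: even sum, acc = 32+16 = 48
m=4,p=5: odd sum, acc = 48-5 = 43
m=4,p=6: even sum, acc = 43+24 = 67
m=4,p=7: odd sum, acc = 67-7 = 60
m=5,p=3: even sum, acc = 60+15 = 75
m=5,p=4: odd sum, acc = 75-4 = 71
m=5,p=5: even sum, acc = 71+25 = 96
m=5,p=6: odd sum, acc = 96-6 = 90
m=5,p=7: even sum, acc = 90+35 = 125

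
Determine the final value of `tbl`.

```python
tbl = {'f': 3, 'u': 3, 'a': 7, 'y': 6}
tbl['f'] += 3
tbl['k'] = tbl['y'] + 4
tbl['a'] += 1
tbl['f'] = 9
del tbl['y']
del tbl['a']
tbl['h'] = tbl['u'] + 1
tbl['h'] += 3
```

tbl['f'] = 3+3 = 6 → {'f': 6, 'u': 3, 'a': 7, 'y': 6}
tbl['k'] = tbl['y']+4 = 10 → {'f': 6, 'u': 3, 'a': 7, 'y': 6, 'k': 10}
tbl['a'] = 7+1 = 8 → {'f': 6, 'u': 3, 'a': 8, 'y': 6, 'k': 10}
tbl['f'] = 9 → {'f': 9, 'u': 3, 'a': 8, 'y': 6, 'k': 10}
del 'y' → {'f': 9, 'u': 3, 'a': 8, 'k': 10}
del 'a' → {'f': 9, 'u': 3, 'k': 10}
tbl['h'] = tbl['u']+1 = 4 → {'f': 9, 'u': 3, 'k': 10, 'h': 4}
tbl['h'] = 4+3 = 7 → {'f': 9, 'u': 3, 'k': 10, 'h': 7}

{'f': 9, 'u': 3, 'k': 10, 'h': 7}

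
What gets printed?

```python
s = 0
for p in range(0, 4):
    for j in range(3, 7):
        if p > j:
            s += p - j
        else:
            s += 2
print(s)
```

p=0,j=3: not 0>3, s = 0+2 = 2
p=0,j=4: not 0>4, s = 2+2 = 4
p=0,j=5: not 0>5, s = 4+2 = 6
p=0,j=6: not 0>6, s = 6+2 = 8
p=1,j=3: not 1>3, s = 8+2 = 10
p=1,j=4: not 1>4, s = 10+2 = 12
p=1,j=5: not 1>5, s = 12+2 = 14
p=1,j=6: not 1>6, s = 14+2 = 16
p=2,j=3: not 2>3, s = 16+2 = 18
p=2,j=4: not 2>4, s = 18+2 = 20
p=2,j=5: not 2>5, s = 20+2 = 22
p=2,j=6: not 2>6, s = 22+2 = 24
p=3,j=3: not 3>3, s = 24+2 = 26
p=3,j=4: not 3>4, s = 26+2 = 28
p=3,j=5: not 3>5, s = 28+2 = 30
p=3,j=6: not 3>6, s = 30+2 = 32

32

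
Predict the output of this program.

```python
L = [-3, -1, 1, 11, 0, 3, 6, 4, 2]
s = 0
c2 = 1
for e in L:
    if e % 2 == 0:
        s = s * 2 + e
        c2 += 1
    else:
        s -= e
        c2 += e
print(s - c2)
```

e=-3: not even, s = 0-(-3) = 3; c2=-2
e=-1: not even, s = 3-(-1) = 4; c2=-3
e=1: not even, s = 4-1 = 3; c2=-2
e=11: not even, s = 3-11 = -8; c2=9
e=0: even, s = (-8)*2+0 = -16; c2=10
e=3: not even, s = (-16)-3 = -19; c2=13
e=6: even, s = (-19)*2+6 = -32; c2=14
e=4: even, s = (-32)*2+4 = -60; c2=15
e=2: even, s = (-60)*2+2 = -118; c2=16
s-c2 = (-118)-16 = -134

-134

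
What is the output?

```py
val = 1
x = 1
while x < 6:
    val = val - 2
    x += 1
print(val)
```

-9

x=1: val = 1-2 = -1
x=2: val = (-1)-2 = -3
x=3: val = (-3)-2 = -5
x=4: val = (-5)-2 = -7
x=5: val = (-7)-2 = -9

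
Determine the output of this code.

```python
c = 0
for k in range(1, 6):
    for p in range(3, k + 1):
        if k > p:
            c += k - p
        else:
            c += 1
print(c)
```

k=3,p=3: not 3>3, c = 0+1 = 1
k=4,p=3: 4>3, c = 1+1 = 2
k=4,p=4: not 4>4, c = 2+1 = 3
k=5,p=3: 5>3, c = 3+2 = 5
k=5,p=4: 5>4, c = 5+1 = 6
k=5,p=5: not 5>5, c = 6+1 = 7

7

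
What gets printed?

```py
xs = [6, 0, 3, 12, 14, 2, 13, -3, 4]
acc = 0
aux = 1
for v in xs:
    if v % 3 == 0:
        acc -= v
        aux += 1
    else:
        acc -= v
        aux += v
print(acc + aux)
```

v=6: %3==0, acc = 0-6 = -6; aux=2
v=0: %3==0, acc = (-6)-0 = -6; aux=3
v=3: %3==0, acc = (-6)-3 = -9; aux=4
v=12: %3==0, acc = (-9)-12 = -21; aux=5
v=14: not %3==0, acc = (-21)-14 = -35; aux=19
v=2: not %3==0, acc = (-35)-2 = -37; aux=21
v=13: not %3==0, acc = (-37)-13 = -50; aux=34
v=-3: %3==0, acc = (-50)-(-3) = -47; aux=35
v=4: not %3==0, acc = (-47)-4 = -51; aux=39
acc+aux = (-51)+39 = -12

-12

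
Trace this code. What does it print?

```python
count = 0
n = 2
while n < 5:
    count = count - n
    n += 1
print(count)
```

n=2: count = 0-2 = -2
n=3: count = (-2)-3 = -5
n=4: count = (-5)-4 = -9

-9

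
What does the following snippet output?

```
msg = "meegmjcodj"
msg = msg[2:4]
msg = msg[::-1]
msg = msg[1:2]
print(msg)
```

e

slice [2:4] → 'eg'
reverse → 'ge'
slice [1:2] → 'e'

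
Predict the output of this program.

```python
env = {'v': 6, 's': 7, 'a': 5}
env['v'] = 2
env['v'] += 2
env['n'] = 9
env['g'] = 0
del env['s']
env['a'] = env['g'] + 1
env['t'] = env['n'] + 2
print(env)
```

{'v': 4, 'a': 1, 'n': 9, 'g': 0, 't': 11}

env['v'] = 2 → {'v': 2, 's': 7, 'a': 5}
env['v'] = 2+2 = 4 → {'v': 4, 's': 7, 'a': 5}
env['n'] = 9 → {'v': 4, 's': 7, 'a': 5, 'n': 9}
env['g'] = 0 → {'v': 4, 's': 7, 'a': 5, 'n': 9, 'g': 0}
del 's' → {'v': 4, 'a': 5, 'n': 9, 'g': 0}
env['a'] = env['g']+1 = 1 → {'v': 4, 'a': 1, 'n': 9, 'g': 0}
env['t'] = env['n']+2 = 11 → {'v': 4, 'a': 1, 'n': 9, 'g': 0, 't': 11}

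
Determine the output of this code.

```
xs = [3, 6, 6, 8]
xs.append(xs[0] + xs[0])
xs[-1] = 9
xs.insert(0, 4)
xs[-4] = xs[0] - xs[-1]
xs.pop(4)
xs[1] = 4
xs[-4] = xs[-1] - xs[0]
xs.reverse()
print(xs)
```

[9, 6, -5, 5, 4]

append xs[0]+xs[0] = 3+3 = 6 → [3, 6, 6, 8, 6]
xs[-1] = 9 → [3, 6, 6, 8, 9]
insert 4 at 0 → [4, 3, 6, 6, 8, 9]
xs[-4] = xs[0]-xs[-1] = 4-9 = -5 → [4, 3, -5, 6, 8, 9]
pop(4) removes 8 → [4, 3, -5, 6, 9]
xs[1] = 4 → [4, 4, -5, 6, 9]
xs[-4] = xs[-1]-xs[0] = 9-4 = 5 → [4, 5, -5, 6, 9]
reverse → [9, 6, -5, 5, 4]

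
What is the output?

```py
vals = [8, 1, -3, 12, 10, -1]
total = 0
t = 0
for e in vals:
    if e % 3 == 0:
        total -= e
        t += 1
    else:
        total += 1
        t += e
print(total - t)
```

-25

e=8: not %3==0, total = 0+1 = 1; t=8
e=1: not %3==0, total = 1+1 = 2; t=9
e=-3: %3==0, total = 2-(-3) = 5; t=10
e=12: %3==0, total = 5-12 = -7; t=11
e=10: not %3==0, total = (-7)+1 = -6; t=21
e=-1: not %3==0, total = (-6)+1 = -5; t=20
total-t = (-5)-20 = -25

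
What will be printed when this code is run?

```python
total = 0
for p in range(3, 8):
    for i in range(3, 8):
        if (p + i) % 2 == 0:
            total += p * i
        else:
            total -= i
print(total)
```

265

p=3,i=3: even sum, total = 0+9 = 9
p=3,i=4: odd sum, total = 9-4 = 5
p=3,i=5: even sum, total = 5+15 = 20
p=3,i=6: odd sum, total = 20-6 = 14
p=3,i=7: even sum, total = 14+21 = 35
p=4,i=3: odd sum, total = 35-3 = 32
p=4,i=4: even sum, total = 32+16 = 48
p=4,i=5: odd sum, total = 48-5 = 43
p=4,i=6: even sum, total = 43+24 = 67
p=4,i=7: odd sum, total = 67-7 = 60
p=5,i=3: even sum, total = 60+15 = 75
p=5,i=4: odd sum, total = 75-4 = 71
p=5,i=5: even sum, total = 71+25 = 96
p=5,i=6: odd sum, total = 96-6 = 90
p=5,i=7: even sum, total = 90+35 = 125
p=6,i=3: odd sum, total = 125-3 = 122
p=6,i=4: even sum, total = 122+24 = 146
p=6,i=5: odd sum, total = 146-5 = 141
p=6,i=6: even sum, total = 141+36 = 177
p=6,i=7: odd sum, total = 177-7 = 170
p=7,i=3: even sum, total = 170+21 = 191
p=7,i=4: odd sum, total = 191-4 = 187
p=7,i=5: even sum, total = 187+35 = 222
p=7,i=6: odd sum, total = 222-6 = 216
p=7,i=7: even sum, total = 216+49 = 265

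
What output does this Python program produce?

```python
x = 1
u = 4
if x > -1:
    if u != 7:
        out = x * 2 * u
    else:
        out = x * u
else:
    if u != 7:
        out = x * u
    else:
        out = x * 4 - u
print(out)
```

8

x=1, u=4
x > -1 is True; u != 7 is True
→ out = x * 2 * u = 8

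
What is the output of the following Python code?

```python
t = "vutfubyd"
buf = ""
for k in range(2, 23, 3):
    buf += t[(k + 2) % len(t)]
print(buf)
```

udtbvfy

k=2: add t[4]='u' → 'u'
k=5: add t[7]='d' → 'ud'
k=8: add t[2]='t' → 'udt'
k=11: add t[5]='b' → 'udtb'
k=14: add t[0]='v' → 'udtbv'
k=17: add t[3]='f' → 'udtbvf'
k=20: add t[6]='y' → 'udtbvfy'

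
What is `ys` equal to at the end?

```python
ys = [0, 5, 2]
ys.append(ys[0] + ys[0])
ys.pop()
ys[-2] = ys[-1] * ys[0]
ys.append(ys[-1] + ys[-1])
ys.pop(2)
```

[0, 0, 4]

append ys[0]+ys[0] = 0+0 = 0 → [0, 5, 2, 0]
pop() removes 0 → [0, 5, 2]
ys[-2] = ys[-1]*ys[0] = 2*0 = 0 → [0, 0, 2]
append ys[-1]+ys[-1] = 2+2 = 4 → [0, 0, 2, 4]
pop(2) removes 2 → [0, 0, 4]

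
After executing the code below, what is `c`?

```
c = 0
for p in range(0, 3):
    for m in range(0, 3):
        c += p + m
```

18

p=0,m=0: c = 0+0 = 0
p=0,m=1: c = 0+1 = 1
p=0,m=2: c = 1+2 = 3
p=1,m=0: c = 3+1 = 4
p=1,m=1: c = 4+2 = 6
p=1,m=2: c = 6+3 = 9
p=2,m=0: c = 9+2 = 11
p=2,m=1: c = 11+3 = 14
p=2,m=2: c = 14+4 = 18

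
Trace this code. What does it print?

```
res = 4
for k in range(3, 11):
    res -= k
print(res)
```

-48

k=3: res = 4-3 = 1
k=4: res = 1-4 = -3
k=5: res = (-3)-5 = -8
k=6: res = (-8)-6 = -14
k=7: res = (-14)-7 = -21
k=8: res = (-21)-8 = -29
k=9: res = (-29)-9 = -38
k=10: res = (-38)-10 = -48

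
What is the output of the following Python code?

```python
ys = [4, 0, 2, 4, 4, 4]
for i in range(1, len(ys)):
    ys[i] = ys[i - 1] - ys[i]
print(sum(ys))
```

-8

i=1: ys[1] = 4-0 = 4 → [4, 4, 2, 4, 4, 4]
i=2: ys[2] = 4-2 = 2 → [4, 4, 2, 4, 4, 4]
i=3: ys[3] = 2-4 = -2 → [4, 4, 2, -2, 4, 4]
i=4: ys[4] = (-2)-4 = -6 → [4, 4, 2, -2, -6, 4]
i=5: ys[5] = (-6)-4 = -10 → [4, 4, 2, -2, -6, -10]
sum = -8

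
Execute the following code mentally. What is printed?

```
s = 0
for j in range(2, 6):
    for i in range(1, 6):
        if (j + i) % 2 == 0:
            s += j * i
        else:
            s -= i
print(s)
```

j=2,i=1: odd sum, s = 0-1 = -1
j=2,i=2: even sum, s = (-1)+4 = 3
j=2,i=3: odd sum, s = 3-3 = 0
j=2,i=4: even sum, s = 0+8 = 8
j=2,i=5: odd sum, s = 8-5 = 3
j=3,i=1: even sum, s = 3+3 = 6
j=3,i=2: odd sum, s = 6-2 = 4
j=3,i=3: even sum, s = 4+9 = 13
j=3,i=4: odd sum, s = 13-4 = 9
j=3,i=5: even sum, s = 9+15 = 24
j=4,i=1: odd sum, s = 24-1 = 23
j=4,i=2: even sum, s = 23+8 = 31
j=4,i=3: odd sum, s = 31-3 = 28
j=4,i=4: even sum, s = 28+16 = 44
j=4,i=5: odd sum, s = 44-5 = 39
j=5,i=1: even sum, s = 39+5 = 44
j=5,i=2: odd sum, s = 44-2 = 42
j=5,i=3: even sum, s = 42+15 = 57
j=5,i=4: odd sum, s = 57-4 = 53
j=5,i=5: even sum, s = 53+25 = 78

78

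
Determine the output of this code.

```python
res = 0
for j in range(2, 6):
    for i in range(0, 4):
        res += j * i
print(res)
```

j=2,i=0: res = 0+0 = 0
j=2,i=1: res = 0+2 = 2
j=2,i=2: res = 2+4 = 6
j=2,i=3: res = 6+6 = 12
j=3,i=0: res = 12+0 = 12
j=3,i=1: res = 12+3 = 15
j=3,i=2: res = 15+6 = 21
j=3,i=3: res = 21+9 = 30
j=4,i=0: res = 30+0 = 30
j=4,i=1: res = 30+4 = 34
j=4,i=2: res = 34+8 = 42
j=4,i=3: res = 42+12 = 54
j=5,i=0: res = 54+0 = 54
j=5,i=1: res = 54+5 = 59
j=5,i=2: res = 59+10 = 69
j=5,i=3: res = 69+15 = 84

84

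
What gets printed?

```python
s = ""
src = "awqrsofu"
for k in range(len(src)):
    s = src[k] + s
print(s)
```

ufosrqwa

k=0: prepend 'a' → 'a'
k=1: prepend 'w' → 'wa'
k=2: prepend 'q' → 'qwa'
k=3: prepend 'r' → 'rqwa'
k=4: prepend 's' → 'srqwa'
k=5: prepend 'o' → 'osrqwa'
k=6: prepend 'f' → 'fosrqwa'
k=7: prepend 'u' → 'ufosrqwa'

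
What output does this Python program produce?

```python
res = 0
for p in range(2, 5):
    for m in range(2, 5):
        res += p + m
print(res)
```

p=2,m=2: res = 0+4 = 4
p=2,m=3: res = 4+5 = 9
p=2,m=4: res = 9+6 = 15
p=3,m=2: res = 15+5 = 20
p=3,m=3: res = 20+6 = 26
p=3,m=4: res = 26+7 = 33
p=4,m=2: res = 33+6 = 39
p=4,m=3: res = 39+7 = 46
p=4,m=4: res = 46+8 = 54

54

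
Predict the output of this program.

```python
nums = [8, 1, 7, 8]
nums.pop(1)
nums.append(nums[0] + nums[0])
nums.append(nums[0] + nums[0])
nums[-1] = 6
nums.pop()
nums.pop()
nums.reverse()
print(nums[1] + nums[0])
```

pop(1) removes 1 → [8, 7, 8]
append nums[0]+nums[0] = 8+8 = 16 → [8, 7, 8, 16]
append nums[0]+nums[0] = 8+8 = 16 → [8, 7, 8, 16, 16]
nums[-1] = 6 → [8, 7, 8, 16, 6]
pop() removes 6 → [8, 7, 8, 16]
pop() removes 16 → [8, 7, 8]
reverse → [8, 7, 8]
nums[1]+nums[0] = 7+8 = 15

15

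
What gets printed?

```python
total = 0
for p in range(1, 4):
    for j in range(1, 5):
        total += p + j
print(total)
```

p=1,j=1: total = 0+2 = 2
p=1,j=2: total = 2+3 = 5
p=1,j=3: total = 5+4 = 9
p=1,j=4: total = 9+5 = 14
p=2,j=1: total = 14+3 = 17
p=2,j=2: total = 17+4 = 21
p=2,j=3: total = 21+5 = 26
p=2,j=4: total = 26+6 = 32
p=3,j=1: total = 32+4 = 36
p=3,j=2: total = 36+5 = 41
p=3,j=3: total = 41+6 = 47
p=3,j=4: total = 47+7 = 54

54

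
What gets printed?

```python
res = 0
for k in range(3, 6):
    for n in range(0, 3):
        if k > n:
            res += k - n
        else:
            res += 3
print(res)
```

27

k=3,n=0: 3>0, res = 0+3 = 3
k=3,n=1: 3>1, res = 3+2 = 5
k=3,n=2: 3>2, res = 5+1 = 6
k=4,n=0: 4>0, res = 6+4 = 10
k=4,n=1: 4>1, res = 10+3 = 13
k=4,n=2: 4>2, res = 13+2 = 15
k=5,n=0: 5>0, res = 15+5 = 20
k=5,n=1: 5>1, res = 20+4 = 24
k=5,n=2: 5>2, res = 24+3 = 27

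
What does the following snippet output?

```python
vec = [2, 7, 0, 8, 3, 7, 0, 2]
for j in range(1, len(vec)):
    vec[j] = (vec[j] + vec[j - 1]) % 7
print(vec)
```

[2, 2, 2, 3, 6, 6, 6, 1]

j=1: vec[1] = (7+2)%7 = 2 → [2, 2, 0, 8, 3, 7, 0, 2]
j=2: vec[2] = (0+2)%7 = 2 → [2, 2, 2, 8, 3, 7, 0, 2]
j=3: vec[3] = (8+2)%7 = 3 → [2, 2, 2, 3, 3, 7, 0, 2]
j=4: vec[4] = (3+3)%7 = 6 → [2, 2, 2, 3, 6, 7, 0, 2]
j=5: vec[5] = (7+6)%7 = 6 → [2, 2, 2, 3, 6, 6, 0, 2]
j=6: vec[6] = (0+6)%7 = 6 → [2, 2, 2, 3, 6, 6, 6, 2]
j=7: vec[7] = (2+6)%7 = 1 → [2, 2, 2, 3, 6, 6, 6, 1]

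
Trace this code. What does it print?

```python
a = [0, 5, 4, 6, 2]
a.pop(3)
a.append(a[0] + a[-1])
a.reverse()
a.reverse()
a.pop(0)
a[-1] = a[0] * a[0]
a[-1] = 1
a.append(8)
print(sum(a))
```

pop(3) removes 6 → [0, 5, 4, 2]
append a[0]+a[-1] = 0+2 = 2 → [0, 5, 4, 2, 2]
reverse → [2, 2, 4, 5, 0]
reverse → [0, 5, 4, 2, 2]
pop(0) removes 0 → [5, 4, 2, 2]
a[-1] = a[0]*a[0] = 5*5 = 25 → [5, 4, 2, 25]
a[-1] = 1 → [5, 4, 2, 1]
append 8 → [5, 4, 2, 1, 8]
sum = 20

20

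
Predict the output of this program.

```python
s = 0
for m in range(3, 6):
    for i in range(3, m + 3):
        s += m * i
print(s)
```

m=3,i=3: s = 0+9 = 9
m=3,i=4: s = 9+12 = 21
m=3,i=5: s = 21+15 = 36
m=4,i=3: s = 36+12 = 48
m=4,i=4: s = 48+16 = 64
m=4,i=5: s = 64+20 = 84
m=4,i=6: s = 84+24 = 108
m=5,i=3: s = 108+15 = 123
m=5,i=4: s = 123+20 = 143
m=5,i=5: s = 143+25 = 168
m=5,i=6: s = 168+30 = 198
m=5,i=7: s = 198+35 = 233

233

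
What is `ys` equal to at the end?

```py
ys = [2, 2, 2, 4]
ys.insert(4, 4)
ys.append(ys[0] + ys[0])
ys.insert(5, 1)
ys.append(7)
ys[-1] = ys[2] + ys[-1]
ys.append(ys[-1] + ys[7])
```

insert 4 at 4 → [2, 2, 2, 4, 4]
append ys[0]+ys[0] = 2+2 = 4 → [2, 2, 2, 4, 4, 4]
insert 1 at 5 → [2, 2, 2, 4, 4, 1, 4]
append 7 → [2, 2, 2, 4, 4, 1, 4, 7]
ys[-1] = ys[2]+ys[-1] = 2+7 = 9 → [2, 2, 2, 4, 4, 1, 4, 9]
append ys[-1]+ys[7] = 9+9 = 18 → [2, 2, 2, 4, 4, 1, 4, 9, 18]

[2, 2, 2, 4, 4, 1, 4, 9, 18]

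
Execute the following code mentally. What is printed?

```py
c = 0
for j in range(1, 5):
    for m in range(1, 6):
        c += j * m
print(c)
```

150

j=1,m=1: c = 0+1 = 1
j=1,m=2: c = 1+2 = 3
j=1,m=3: c = 3+3 = 6
j=1,m=4: c = 6+4 = 10
j=1,m=5: c = 10+5 = 15
j=2,m=1: c = 15+2 = 17
j=2,m=2: c = 17+4 = 21
j=2,m=3: c = 21+6 = 27
j=2,m=4: c = 27+8 = 35
j=2,m=5: c = 35+10 = 45
j=3,m=1: c = 45+3 = 48
j=3,m=2: c = 48+6 = 54
j=3,m=3: c = 54+9 = 63
j=3,m=4: c = 63+12 = 75
j=3,m=5: c = 75+15 = 90
j=4,m=1: c = 90+4 = 94
j=4,m=2: c = 94+8 = 102
j=4,m=3: c = 102+12 = 114
j=4,m=4: c = 114+16 = 130
j=4,m=5: c = 130+20 = 150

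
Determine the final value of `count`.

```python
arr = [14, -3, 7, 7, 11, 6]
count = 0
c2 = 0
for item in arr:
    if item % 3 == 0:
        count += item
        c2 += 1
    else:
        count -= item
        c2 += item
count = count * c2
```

item=14: not %3==0, count = 0-14 = -14; c2=14
item=-3: %3==0, count = (-14)+(-3) = -17; c2=15
item=7: not %3==0, count = (-17)-7 = -24; c2=22
item=7: not %3==0, count = (-24)-7 = -31; c2=29
item=11: not %3==0, count = (-31)-11 = -42; c2=40
item=6: %3==0, count = (-42)+6 = -36; c2=41
count*c2 = (-36)*41 = -1476

-1476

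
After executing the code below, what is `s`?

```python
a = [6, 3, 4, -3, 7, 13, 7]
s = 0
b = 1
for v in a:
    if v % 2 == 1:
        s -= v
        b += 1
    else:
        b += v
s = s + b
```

-11

v=6: not odd; b=7
v=3: odd, s = 0-3 = -3; b=8
v=4: not odd; b=12
v=-3: odd, s = (-3)-(-3) = 0; b=13
v=7: odd, s = 0-7 = -7; b=14
v=13: odd, s = (-7)-13 = -20; b=15
v=7: odd, s = (-20)-7 = -27; b=16
s+b = (-27)+16 = -11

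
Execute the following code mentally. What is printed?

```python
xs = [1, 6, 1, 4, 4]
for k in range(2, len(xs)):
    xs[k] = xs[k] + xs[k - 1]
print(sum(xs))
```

40

k=2: xs[2] = 1+6 = 7 → [1, 6, 7, 4, 4]
k=3: xs[3] = 4+7 = 11 → [1, 6, 7, 11, 4]
k=4: xs[4] = 4+11 = 15 → [1, 6, 7, 11, 15]
sum = 40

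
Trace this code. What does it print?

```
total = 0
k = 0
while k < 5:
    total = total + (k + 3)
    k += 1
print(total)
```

25

k=0: total = 0+3 = 3
k=1: total = 3+4 = 7
k=2: total = 7+5 = 12
k=3: total = 12+6 = 18
k=4: total = 18+7 = 25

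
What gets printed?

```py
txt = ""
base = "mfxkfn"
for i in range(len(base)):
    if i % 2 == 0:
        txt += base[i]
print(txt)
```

mxf

i=0: add 'm' → 'm'
i=1: skip
i=2: add 'x' → 'mx'
i=3: skip
i=4: add 'f' → 'mxf'
i=5: skip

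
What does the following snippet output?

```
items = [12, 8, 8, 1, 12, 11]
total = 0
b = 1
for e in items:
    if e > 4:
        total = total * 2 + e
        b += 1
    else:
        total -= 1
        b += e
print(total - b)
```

e=12: >4, total = 0*2+12 = 12; b=2
e=8: >4, total = 12*2+8 = 32; b=3
e=8: >4, total = 32*2+8 = 72; b=4
e=1: not >4, total = 72-1 = 71; b=5
e=12: >4, total = 71*2+12 = 154; b=6
e=11: >4, total = 154*2+11 = 319; b=7
total-b = 319-7 = 312

312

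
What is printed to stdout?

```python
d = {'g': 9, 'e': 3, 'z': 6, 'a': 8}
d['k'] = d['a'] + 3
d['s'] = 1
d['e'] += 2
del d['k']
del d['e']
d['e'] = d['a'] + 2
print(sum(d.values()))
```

34

d['k'] = d['a']+3 = 11 → {'g': 9, 'e': 3, 'z': 6, 'a': 8, 'k': 11}
d['s'] = 1 → {'g': 9, 'e': 3, 'z': 6, 'a': 8, 'k': 11, 's': 1}
d['e'] = 3+2 = 5 → {'g': 9, 'e': 5, 'z': 6, 'a': 8, 'k': 11, 's': 1}
del 'k' → {'g': 9, 'e': 5, 'z': 6, 'a': 8, 's': 1}
del 'e' → {'g': 9, 'z': 6, 'a': 8, 's': 1}
d['e'] = d['a']+2 = 10 → {'g': 9, 'z': 6, 'a': 8, 's': 1, 'e': 10}
sum of values = 34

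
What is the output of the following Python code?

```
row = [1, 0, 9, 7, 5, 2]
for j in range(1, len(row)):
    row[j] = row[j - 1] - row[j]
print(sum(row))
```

-63

j=1: row[1] = 1-0 = 1 → [1, 1, 9, 7, 5, 2]
j=2: row[2] = 1-9 = -8 → [1, 1, -8, 7, 5, 2]
j=3: row[3] = (-8)-7 = -15 → [1, 1, -8, -15, 5, 2]
j=4: row[4] = (-15)-5 = -20 → [1, 1, -8, -15, -20, 2]
j=5: row[5] = (-20)-2 = -22 → [1, 1, -8, -15, -20, -22]
sum = -63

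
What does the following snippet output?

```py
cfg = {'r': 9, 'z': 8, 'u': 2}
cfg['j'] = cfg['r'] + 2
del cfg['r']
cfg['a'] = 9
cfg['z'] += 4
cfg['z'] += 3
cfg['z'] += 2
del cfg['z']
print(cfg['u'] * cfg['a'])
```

18

cfg['j'] = cfg['r']+2 = 11 → {'r': 9, 'z': 8, 'u': 2, 'j': 11}
del 'r' → {'z': 8, 'u': 2, 'j': 11}
cfg['a'] = 9 → {'z': 8, 'u': 2, 'j': 11, 'a': 9}
cfg['z'] = 8+4 = 12 → {'z': 12, 'u': 2, 'j': 11, 'a': 9}
cfg['z'] = 12+3 = 15 → {'z': 15, 'u': 2, 'j': 11, 'a': 9}
cfg['z'] = 15+2 = 17 → {'z': 17, 'u': 2, 'j': 11, 'a': 9}
del 'z' → {'u': 2, 'j': 11, 'a': 9}
cfg['u']*cfg['a'] = 2*9 = 18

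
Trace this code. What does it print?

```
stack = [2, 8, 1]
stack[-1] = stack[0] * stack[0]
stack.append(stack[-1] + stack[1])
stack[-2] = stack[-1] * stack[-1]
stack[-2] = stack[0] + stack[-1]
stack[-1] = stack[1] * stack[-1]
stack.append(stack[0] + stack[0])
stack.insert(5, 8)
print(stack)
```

[2, 8, 14, 96, 4, 8]

stack[-1] = stack[0]*stack[0] = 2*2 = 4 → [2, 8, 4]
append stack[-1]+stack[1] = 4+8 = 12 → [2, 8, 4, 12]
stack[-2] = stack[-1]*stack[-1] = 12*12 = 144 → [2, 8, 144, 12]
stack[-2] = stack[0]+stack[-1] = 2+12 = 14 → [2, 8, 14, 12]
stack[-1] = stack[1]*stack[-1] = 8*12 = 96 → [2, 8, 14, 96]
append stack[0]+stack[0] = 2+2 = 4 → [2, 8, 14, 96, 4]
insert 8 at 5 → [2, 8, 14, 96, 4, 8]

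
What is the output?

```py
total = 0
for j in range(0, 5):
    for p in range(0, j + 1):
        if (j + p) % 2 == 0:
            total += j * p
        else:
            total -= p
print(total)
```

34

j=0,p=0: even sum, total = 0+0 = 0
j=1,p=0: odd sum, total = 0-0 = 0
j=1,p=1: even sum, total = 0+1 = 1
j=2,p=0: even sum, total = 1+0 = 1
j=2,p=1: odd sum, total = 1-1 = 0
j=2,p=2: even sum, total = 0+4 = 4
j=3,p=0: odd sum, total = 4-0 = 4
j=3,p=1: even sum, total = 4+3 = 7
j=3,p=2: odd sum, total = 7-2 = 5
j=3,p=3: even sum, total = 5+9 = 14
j=4,p=0: even sum, total = 14+0 = 14
j=4,p=1: odd sum, total = 14-1 = 13
j=4,p=2: even sum, total = 13+8 = 21
j=4,p=3: odd sum, total = 21-3 = 18
j=4,p=4: even sum, total = 18+16 = 34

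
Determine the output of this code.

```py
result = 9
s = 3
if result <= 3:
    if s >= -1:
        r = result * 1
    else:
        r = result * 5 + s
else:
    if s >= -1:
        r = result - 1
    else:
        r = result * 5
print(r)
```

8

result=9, s=3
result <= 3 is False; s >= -1 is True
→ r = result - 1 = 8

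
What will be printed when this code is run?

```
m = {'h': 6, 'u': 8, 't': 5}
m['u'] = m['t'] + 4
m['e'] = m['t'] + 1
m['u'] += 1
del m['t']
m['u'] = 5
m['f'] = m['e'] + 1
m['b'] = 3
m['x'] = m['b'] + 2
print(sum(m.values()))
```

m['u'] = m['t']+4 = 9 → {'h': 6, 'u': 9, 't': 5}
m['e'] = m['t']+1 = 6 → {'h': 6, 'u': 9, 't': 5, 'e': 6}
m['u'] = 9+1 = 10 → {'h': 6, 'u': 10, 't': 5, 'e': 6}
del 't' → {'h': 6, 'u': 10, 'e': 6}
m['u'] = 5 → {'h': 6, 'u': 5, 'e': 6}
m['f'] = m['e']+1 = 7 → {'h': 6, 'u': 5, 'e': 6, 'f': 7}
m['b'] = 3 → {'h': 6, 'u': 5, 'e': 6, 'f': 7, 'b': 3}
m['x'] = m['b']+2 = 5 → {'h': 6, 'u': 5, 'e': 6, 'f': 7, 'b': 3, 'x': 5}
sum of values = 32

32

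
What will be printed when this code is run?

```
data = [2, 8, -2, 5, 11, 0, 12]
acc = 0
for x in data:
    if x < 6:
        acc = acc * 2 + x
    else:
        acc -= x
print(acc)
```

x=2: <6, acc = 0*2+2 = 2
x=8: not <6, acc = 2-8 = -6
x=-2: <6, acc = (-6)*2+(-2) = -14
x=5: <6, acc = (-14)*2+5 = -23
x=11: not <6, acc = (-23)-11 = -34
x=0: <6, acc = (-34)*2+0 = -68
x=12: not <6, acc = (-68)-12 = -80

-80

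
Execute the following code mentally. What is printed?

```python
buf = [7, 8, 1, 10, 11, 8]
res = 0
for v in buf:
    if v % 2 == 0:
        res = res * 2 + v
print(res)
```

v=7: not even
v=8: even, res = 0*2+8 = 8
v=1: not even
v=10: even, res = 8*2+10 = 26
v=11: not even
v=8: even, res = 26*2+8 = 60

60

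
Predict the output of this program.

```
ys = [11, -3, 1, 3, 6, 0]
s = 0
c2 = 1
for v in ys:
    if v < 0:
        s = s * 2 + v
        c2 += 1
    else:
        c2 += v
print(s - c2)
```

-26

v=11: not <0; c2=12
v=-3: <0, s = 0*2+(-3) = -3; c2=13
v=1: not <0; c2=14
v=3: not <0; c2=17
v=6: not <0; c2=23
v=0: not <0; c2=23
s-c2 = (-3)-23 = -26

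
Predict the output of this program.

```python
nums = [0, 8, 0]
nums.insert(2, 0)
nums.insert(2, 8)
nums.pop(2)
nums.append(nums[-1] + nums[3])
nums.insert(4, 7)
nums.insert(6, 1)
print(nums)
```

[0, 8, 0, 0, 7, 0, 1]

insert 0 at 2 → [0, 8, 0, 0]
insert 8 at 2 → [0, 8, 8, 0, 0]
pop(2) removes 8 → [0, 8, 0, 0]
append nums[-1]+nums[3] = 0+0 = 0 → [0, 8, 0, 0, 0]
insert 7 at 4 → [0, 8, 0, 0, 7, 0]
insert 1 at 6 → [0, 8, 0, 0, 7, 0, 1]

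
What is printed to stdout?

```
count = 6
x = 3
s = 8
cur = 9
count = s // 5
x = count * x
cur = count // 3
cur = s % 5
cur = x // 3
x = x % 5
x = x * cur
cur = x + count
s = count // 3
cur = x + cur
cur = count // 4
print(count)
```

count = 8//5 = 1
x = 1*3 = 3
cur = 1//3 = 0
cur = 8%5 = 3
cur = 3//3 = 1
x = 3%5 = 3
x = 3*1 = 3
cur = 3+1 = 4
s = 1//3 = 0
cur = 3+4 = 7
cur = 1//4 = 0

1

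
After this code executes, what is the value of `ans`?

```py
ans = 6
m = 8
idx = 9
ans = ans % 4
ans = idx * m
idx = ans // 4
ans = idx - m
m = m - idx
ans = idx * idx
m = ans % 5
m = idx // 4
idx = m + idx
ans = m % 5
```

ans = 6%4 = 2
ans = 9*8 = 72
idx = 72//4 = 18
ans = 18-8 = 10
m = 8-18 = -10
ans = 18*18 = 324
m = 324%5 = 4
m = 18//4 = 4
idx = 4+18 = 22
ans = 4%5 = 4

4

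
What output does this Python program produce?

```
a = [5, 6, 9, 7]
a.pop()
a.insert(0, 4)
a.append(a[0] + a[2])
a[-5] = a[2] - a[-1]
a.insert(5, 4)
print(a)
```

pop() removes 7 → [5, 6, 9]
insert 4 at 0 → [4, 5, 6, 9]
append a[0]+a[2] = 4+6 = 10 → [4, 5, 6, 9, 10]
a[-5] = a[2]-a[-1] = 6-10 = -4 → [-4, 5, 6, 9, 10]
insert 4 at 5 → [-4, 5, 6, 9, 10, 4]

[-4, 5, 6, 9, 10, 4]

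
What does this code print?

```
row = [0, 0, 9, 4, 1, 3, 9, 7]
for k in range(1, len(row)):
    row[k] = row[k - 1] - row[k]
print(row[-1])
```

k=1: row[1] = 0-0 = 0 → [0, 0, 9, 4, 1, 3, 9, 7]
k=2: row[2] = 0-9 = -9 → [0, 0, -9, 4, 1, 3, 9, 7]
k=3: row[3] = (-9)-4 = -13 → [0, 0, -9, -13, 1, 3, 9, 7]
k=4: row[4] = (-13)-1 = -14 → [0, 0, -9, -13, -14, 3, 9, 7]
k=5: row[5] = (-14)-3 = -17 → [0, 0, -9, -13, -14, -17, 9, 7]
k=6: row[6] = (-17)-9 = -26 → [0, 0, -9, -13, -14, -17, -26, 7]
k=7: row[7] = (-26)-7 = -33 → [0, 0, -9, -13, -14, -17, -26, -33]

-33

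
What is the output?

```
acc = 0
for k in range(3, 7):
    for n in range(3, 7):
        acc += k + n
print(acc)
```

144

k=3,n=3: acc = 0+6 = 6
k=3,n=4: acc = 6+7 = 13
k=3,n=5: acc = 13+8 = 21
k=3,n=6: acc = 21+9 = 30
k=4,n=3: acc = 30+7 = 37
k=4,n=4: acc = 37+8 = 45
k=4,n=5: acc = 45+9 = 54
k=4,n=6: acc = 54+10 = 64
k=5,n=3: acc = 64+8 = 72
k=5,n=4: acc = 72+9 = 81
k=5,n=5: acc = 81+10 = 91
k=5,n=6: acc = 91+11 = 102
k=6,n=3: acc = 102+9 = 111
k=6,n=4: acc = 111+10 = 121
k=6,n=5: acc = 121+11 = 132
k=6,n=6: acc = 132+12 = 144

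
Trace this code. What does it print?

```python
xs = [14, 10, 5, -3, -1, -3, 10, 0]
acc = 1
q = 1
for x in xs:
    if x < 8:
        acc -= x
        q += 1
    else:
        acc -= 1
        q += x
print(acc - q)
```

-40

x=14: not <8, acc = 1-1 = 0; q=15
x=10: not <8, acc = 0-1 = -1; q=25
x=5: <8, acc = (-1)-5 = -6; q=26
x=-3: <8, acc = (-6)-(-3) = -3; q=27
x=-1: <8, acc = (-3)-(-1) = -2; q=28
x=-3: <8, acc = (-2)-(-3) = 1; q=29
x=10: not <8, acc = 1-1 = 0; q=39
x=0: <8, acc = 0-0 = 0; q=40
acc-q = 0-40 = -40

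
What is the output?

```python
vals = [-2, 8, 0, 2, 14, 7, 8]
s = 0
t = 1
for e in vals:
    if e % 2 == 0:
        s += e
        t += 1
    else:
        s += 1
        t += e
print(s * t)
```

434

e=-2: even, s = 0+(-2) = -2; t=2
e=8: even, s = (-2)+8 = 6; t=3
e=0: even, s = 6+0 = 6; t=4
e=2: even, s = 6+2 = 8; t=5
e=14: even, s = 8+14 = 22; t=6
e=7: not even, s = 22+1 = 23; t=13
e=8: even, s = 23+8 = 31; t=14
s*t = 31*14 = 434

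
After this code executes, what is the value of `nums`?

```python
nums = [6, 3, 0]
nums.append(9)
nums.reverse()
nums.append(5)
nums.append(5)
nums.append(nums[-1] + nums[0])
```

append 9 → [6, 3, 0, 9]
reverse → [9, 0, 3, 6]
append 5 → [9, 0, 3, 6, 5]
append 5 → [9, 0, 3, 6, 5, 5]
append nums[-1]+nums[0] = 5+9 = 14 → [9, 0, 3, 6, 5, 5, 14]

[9, 0, 3, 6, 5, 5, 14]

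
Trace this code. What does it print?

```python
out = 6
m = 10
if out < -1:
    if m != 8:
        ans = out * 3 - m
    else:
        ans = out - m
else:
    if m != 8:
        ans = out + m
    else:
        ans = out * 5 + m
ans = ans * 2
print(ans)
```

out=6, m=10
out < -1 is False; m != 8 is True
→ ans = out + m = 16
ans = 16*2 = 32

32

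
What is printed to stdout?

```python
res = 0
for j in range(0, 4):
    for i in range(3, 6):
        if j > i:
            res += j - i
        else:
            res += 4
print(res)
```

48

j=0,i=3: not 0>3, res = 0+4 = 4
j=0,i=4: not 0>4, res = 4+4 = 8
j=0,i=5: not 0>5, res = 8+4 = 12
j=1,i=3: not 1>3, res = 12+4 = 16
j=1,i=4: not 1>4, res = 16+4 = 20
j=1,i=5: not 1>5, res = 20+4 = 24
j=2,i=3: not 2>3, res = 24+4 = 28
j=2,i=4: not 2>4, res = 28+4 = 32
j=2,i=5: not 2>5, res = 32+4 = 36
j=3,i=3: not 3>3, res = 36+4 = 40
j=3,i=4: not 3>4, res = 40+4 = 44
j=3,i=5: not 3>5, res = 44+4 = 48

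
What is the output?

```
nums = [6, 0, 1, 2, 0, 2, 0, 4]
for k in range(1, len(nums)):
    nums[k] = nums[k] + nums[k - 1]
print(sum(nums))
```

k=1: nums[1] = 0+6 = 6 → [6, 6, 1, 2, 0, 2, 0, 4]
k=2: nums[2] = 1+6 = 7 → [6, 6, 7, 2, 0, 2, 0, 4]
k=3: nums[3] = 2+7 = 9 → [6, 6, 7, 9, 0, 2, 0, 4]
k=4: nums[4] = 0+9 = 9 → [6, 6, 7, 9, 9, 2, 0, 4]
k=5: nums[5] = 2+9 = 11 → [6, 6, 7, 9, 9, 11, 0, 4]
k=6: nums[6] = 0+11 = 11 → [6, 6, 7, 9, 9, 11, 11, 4]
k=7: nums[7] = 4+11 = 15 → [6, 6, 7, 9, 9, 11, 11, 15]
sum = 74

74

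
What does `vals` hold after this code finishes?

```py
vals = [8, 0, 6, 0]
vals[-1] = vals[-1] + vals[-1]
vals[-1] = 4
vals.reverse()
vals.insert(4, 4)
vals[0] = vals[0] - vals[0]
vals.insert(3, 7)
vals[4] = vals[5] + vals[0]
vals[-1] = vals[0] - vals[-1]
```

[0, 6, 0, 7, 4, -4]

vals[-1] = vals[-1]+vals[-1] = 0+0 = 0 → [8, 0, 6, 0]
vals[-1] = 4 → [8, 0, 6, 4]
reverse → [4, 6, 0, 8]
insert 4 at 4 → [4, 6, 0, 8, 4]
vals[0] = vals[0]-vals[0] = 4-4 = 0 → [0, 6, 0, 8, 4]
insert 7 at 3 → [0, 6, 0, 7, 8, 4]
vals[4] = vals[5]+vals[0] = 4+0 = 4 → [0, 6, 0, 7, 4, 4]
vals[-1] = vals[0]-vals[-1] = 0-4 = -4 → [0, 6, 0, 7, 4, -4]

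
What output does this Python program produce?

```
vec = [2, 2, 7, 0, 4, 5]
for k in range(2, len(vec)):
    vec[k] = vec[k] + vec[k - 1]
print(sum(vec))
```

53

k=2: vec[2] = 7+2 = 9 → [2, 2, 9, 0, 4, 5]
k=3: vec[3] = 0+9 = 9 → [2, 2, 9, 9, 4, 5]
k=4: vec[4] = 4+9 = 13 → [2, 2, 9, 9, 13, 5]
k=5: vec[5] = 5+13 = 18 → [2, 2, 9, 9, 13, 18]
sum = 53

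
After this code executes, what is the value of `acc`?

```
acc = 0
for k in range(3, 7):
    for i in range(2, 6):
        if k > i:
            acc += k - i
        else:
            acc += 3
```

38

k=3,i=2: 3>2, acc = 0+1 = 1
k=3,i=3: not 3>3, acc = 1+3 = 4
k=3,i=4: not 3>4, acc = 4+3 = 7
k=3,i=5: not 3>5, acc = 7+3 = 10
k=4,i=2: 4>2, acc = 10+2 = 12
k=4,i=3: 4>3, acc = 12+1 = 13
k=4,i=4: not 4>4, acc = 13+3 = 16
k=4,i=5: not 4>5, acc = 16+3 = 19
k=5,i=2: 5>2, acc = 19+3 = 22
k=5,i=3: 5>3, acc = 22+2 = 24
k=5,i=4: 5>4, acc = 24+1 = 25
k=5,i=5: not 5>5, acc = 25+3 = 28
k=6,i=2: 6>2, acc = 28+4 = 32
k=6,i=3: 6>3, acc = 32+3 = 35
k=6,i=4: 6>4, acc = 35+2 = 37
k=6,i=5: 6>5, acc = 37+1 = 38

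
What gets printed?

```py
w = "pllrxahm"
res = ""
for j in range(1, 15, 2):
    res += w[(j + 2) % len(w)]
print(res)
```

j=1: add w[3]='r' → 'r'
j=3: add w[5]='a' → 'ra'
j=5: add w[7]='m' → 'ram'
j=7: add w[1]='l' → 'raml'
j=9: add w[3]='r' → 'ramlr'
j=11: add w[5]='a' → 'ramlra'
j=13: add w[7]='m' → 'ramlram'

ramlram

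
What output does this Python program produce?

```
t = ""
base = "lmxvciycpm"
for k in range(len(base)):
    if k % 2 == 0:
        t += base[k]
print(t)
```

lxcyp

k=0: add 'l' → 'l'
k=1: skip
k=2: add 'x' → 'lx'
k=3: skip
k=4: add 'c' → 'lxc'
k=5: skip
k=6: add 'y' → 'lxcy'
k=7: skip
k=8: add 'p' → 'lxcyp'
k=9: skip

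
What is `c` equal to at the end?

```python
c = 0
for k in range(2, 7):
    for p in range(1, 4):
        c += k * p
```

120

k=2,p=1: c = 0+2 = 2
k=2,p=2: c = 2+4 = 6
k=2,p=3: c = 6+6 = 12
k=3,p=1: c = 12+3 = 15
k=3,p=2: c = 15+6 = 21
k=3,p=3: c = 21+9 = 30
k=4,p=1: c = 30+4 = 34
k=4,p=2: c = 34+8 = 42
k=4,p=3: c = 42+12 = 54
k=5,p=1: c = 54+5 = 59
k=5,p=2: c = 59+10 = 69
k=5,p=3: c = 69+15 = 84
k=6,p=1: c = 84+6 = 90
k=6,p=2: c = 90+12 = 102
k=6,p=3: c = 102+18 = 120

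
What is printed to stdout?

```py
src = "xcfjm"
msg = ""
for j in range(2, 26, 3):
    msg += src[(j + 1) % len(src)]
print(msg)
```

jcmfxjcm

j=2: add src[3]='j' → 'j'
j=5: add src[1]='c' → 'jc'
j=8: add src[4]='m' → 'jcm'
j=11: add src[2]='f' → 'jcmf'
j=14: add src[0]='x' → 'jcmfx'
j=17: add src[3]='j' → 'jcmfxj'
j=20: add src[1]='c' → 'jcmfxjc'
j=23: add src[4]='m' → 'jcmfxjcm'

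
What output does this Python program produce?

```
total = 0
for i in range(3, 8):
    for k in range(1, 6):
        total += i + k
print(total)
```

i=3,k=1: total = 0+4 = 4
i=3,k=2: total = 4+5 = 9
i=3,k=3: total = 9+6 = 15
i=3,k=4: total = 15+7 = 22
i=3,k=5: total = 22+8 = 30
i=4,k=1: total = 30+5 = 35
i=4,k=2: total = 35+6 = 41
i=4,k=3: total = 41+7 = 48
i=4,k=4: total = 48+8 = 56
i=4,k=5: total = 56+9 = 65
i=5,k=1: total = 65+6 = 71
i=5,k=2: total = 71+7 = 78
i=5,k=3: total = 78+8 = 86
i=5,k=4: total = 86+9 = 95
i=5,k=5: total = 95+10 = 105
i=6,k=1: total = 105+7 = 112
i=6,k=2: total = 112+8 = 120
i=6,k=3: total = 120+9 = 129
i=6,k=4: total = 129+10 = 139
i=6,k=5: total = 139+11 = 150
i=7,k=1: total = 150+8 = 158
i=7,k=2: total = 158+9 = 167
i=7,k=3: total = 167+10 = 177
i=7,k=4: total = 177+11 = 188
i=7,k=5: total = 188+12 = 200

200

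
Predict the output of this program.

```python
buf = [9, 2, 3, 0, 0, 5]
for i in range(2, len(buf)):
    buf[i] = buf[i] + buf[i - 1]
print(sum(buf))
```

36

i=2: buf[2] = 3+2 = 5 → [9, 2, 5, 0, 0, 5]
i=3: buf[3] = 0+5 = 5 → [9, 2, 5, 5, 0, 5]
i=4: buf[4] = 0+5 = 5 → [9, 2, 5, 5, 5, 5]
i=5: buf[5] = 5+5 = 10 → [9, 2, 5, 5, 5, 10]
sum = 36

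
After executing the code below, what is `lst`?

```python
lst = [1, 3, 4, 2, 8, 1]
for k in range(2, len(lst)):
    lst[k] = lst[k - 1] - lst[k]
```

[1, 3, -1, -3, -11, -12]

k=2: lst[2] = 3-4 = -1 → [1, 3, -1, 2, 8, 1]
k=3: lst[3] = (-1)-2 = -3 → [1, 3, -1, -3, 8, 1]
k=4: lst[4] = (-3)-8 = -11 → [1, 3, -1, -3, -11, 1]
k=5: lst[5] = (-11)-1 = -12 → [1, 3, -1, -3, -11, -12]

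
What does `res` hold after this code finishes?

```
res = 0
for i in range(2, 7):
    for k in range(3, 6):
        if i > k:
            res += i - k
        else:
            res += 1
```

19

i=2,k=3: not 2>3, res = 0+1 = 1
i=2,k=4: not 2>4, res = 1+1 = 2
i=2,k=5: not 2>5, res = 2+1 = 3
i=3,k=3: not 3>3, res = 3+1 = 4
i=3,k=4: not 3>4, res = 4+1 = 5
i=3,k=5: not 3>5, res = 5+1 = 6
i=4,k=3: 4>3, res = 6+1 = 7
i=4,k=4: not 4>4, res = 7+1 = 8
i=4,k=5: not 4>5, res = 8+1 = 9
i=5,k=3: 5>3, res = 9+2 = 11
i=5,k=4: 5>4, res = 11+1 = 12
i=5,k=5: not 5>5, res = 12+1 = 13
i=6,k=3: 6>3, res = 13+3 = 16
i=6,k=4: 6>4, res = 16+2 = 18
i=6,k=5: 6>5, res = 18+1 = 19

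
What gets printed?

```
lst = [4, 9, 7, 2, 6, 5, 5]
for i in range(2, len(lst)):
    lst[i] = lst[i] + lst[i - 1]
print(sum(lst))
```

134

i=2: lst[2] = 7+9 = 16 → [4, 9, 16, 2, 6, 5, 5]
i=3: lst[3] = 2+16 = 18 → [4, 9, 16, 18, 6, 5, 5]
i=4: lst[4] = 6+18 = 24 → [4, 9, 16, 18, 24, 5, 5]
i=5: lst[5] = 5+24 = 29 → [4, 9, 16, 18, 24, 29, 5]
i=6: lst[6] = 5+29 = 34 → [4, 9, 16, 18, 24, 29, 34]
sum = 134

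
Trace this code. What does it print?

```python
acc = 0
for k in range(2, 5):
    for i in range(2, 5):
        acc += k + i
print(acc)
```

k=2,i=2: acc = 0+4 = 4
k=2,i=3: acc = 4+5 = 9
k=2,i=4: acc = 9+6 = 15
k=3,i=2: acc = 15+5 = 20
k=3,i=3: acc = 20+6 = 26
k=3,i=4: acc = 26+7 = 33
k=4,i=2: acc = 33+6 = 39
k=4,i=3: acc = 39+7 = 46
k=4,i=4: acc = 46+8 = 54

54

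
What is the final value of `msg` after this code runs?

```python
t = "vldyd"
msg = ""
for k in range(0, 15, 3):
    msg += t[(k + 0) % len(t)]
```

k=0: add t[0]='v' → 'v'
k=3: add t[3]='y' → 'vy'
k=6: add t[1]='l' → 'vyl'
k=9: add t[4]='d' → 'vyld'
k=12: add t[2]='d' → 'vyldd'

'vyldd'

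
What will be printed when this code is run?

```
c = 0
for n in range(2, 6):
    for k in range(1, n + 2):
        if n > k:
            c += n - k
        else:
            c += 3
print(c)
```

n=2,k=1: 2>1, c = 0+1 = 1
n=2,k=2: not 2>2, c = 1+3 = 4
n=2,k=3: not 2>3, c = 4+3 = 7
n=3,k=1: 3>1, c = 7+2 = 9
n=3,k=2: 3>2, c = 9+1 = 10
n=3,k=3: not 3>3, c = 10+3 = 13
n=3,k=4: not 3>4, c = 13+3 = 16
n=4,k=1: 4>1, c = 16+3 = 19
n=4,k=2: 4>2, c = 19+2 = 21
n=4,k=3: 4>3, c = 21+1 = 22
n=4,k=4: not 4>4, c = 22+3 = 25
n=4,k=5: not 4>5, c = 25+3 = 28
n=5,k=1: 5>1, c = 28+4 = 32
n=5,k=2: 5>2, c = 32+3 = 35
n=5,k=3: 5>3, c = 35+2 = 37
n=5,k=4: 5>4, c = 37+1 = 38
n=5,k=5: not 5>5, c = 38+3 = 41
n=5,k=6: not 5>6, c = 41+3 = 44

44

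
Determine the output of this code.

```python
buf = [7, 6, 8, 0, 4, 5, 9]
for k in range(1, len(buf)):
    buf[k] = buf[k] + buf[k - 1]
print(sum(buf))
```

156

k=1: buf[1] = 6+7 = 13 → [7, 13, 8, 0, 4, 5, 9]
k=2: buf[2] = 8+13 = 21 → [7, 13, 21, 0, 4, 5, 9]
k=3: buf[3] = 0+21 = 21 → [7, 13, 21, 21, 4, 5, 9]
k=4: buf[4] = 4+21 = 25 → [7, 13, 21, 21, 25, 5, 9]
k=5: buf[5] = 5+25 = 30 → [7, 13, 21, 21, 25, 30, 9]
k=6: buf[6] = 9+30 = 39 → [7, 13, 21, 21, 25, 30, 39]
sum = 156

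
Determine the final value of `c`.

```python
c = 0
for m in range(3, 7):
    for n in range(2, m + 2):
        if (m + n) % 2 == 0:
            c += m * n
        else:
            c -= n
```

104

m=3,n=2: odd sum, c = 0-2 = -2
m=3,n=3: even sum, c = (-2)+9 = 7
m=3,n=4: odd sum, c = 7-4 = 3
m=4,n=2: even sum, c = 3+8 = 11
m=4,n=3: odd sum, c = 11-3 = 8
m=4,n=4: even sum, c = 8+16 = 24
m=4,n=5: odd sum, c = 24-5 = 19
m=5,n=2: odd sum, c = 19-2 = 17
m=5,n=3: even sum, c = 17+15 = 32
m=5,n=4: odd sum, c = 32-4 = 28
m=5,n=5: even sum, c = 28+25 = 53
m=5,n=6: odd sum, c = 53-6 = 47
m=6,n=2: even sum, c = 47+12 = 59
m=6,n=3: odd sum, c = 59-3 = 56
m=6,n=4: even sum, c = 56+24 = 80
m=6,n=5: odd sum, c = 80-5 = 75
m=6,n=6: even sum, c = 75+36 = 111
m=6,n=7: odd sum, c = 111-7 = 104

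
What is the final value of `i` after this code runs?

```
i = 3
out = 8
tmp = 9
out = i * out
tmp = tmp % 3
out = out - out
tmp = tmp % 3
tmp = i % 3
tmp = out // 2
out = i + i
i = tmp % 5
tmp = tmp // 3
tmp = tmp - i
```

0

out = 3*8 = 24
tmp = 9%3 = 0
out = 24-24 = 0
tmp = 0%3 = 0
tmp = 3%3 = 0
tmp = 0//2 = 0
out = 3+3 = 6
i = 0%5 = 0
tmp = 0//3 = 0
tmp = 0-0 = 0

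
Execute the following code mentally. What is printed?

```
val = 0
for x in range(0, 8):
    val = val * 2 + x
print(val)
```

x=0: val = 0*2+0 = 0
x=1: val = 0*2+1 = 1
x=2: val = 1*2+2 = 4
x=3: val = 4*2+3 = 11
x=4: val = 11*2+4 = 26
x=5: val = 26*2+5 = 57
x=6: val = 57*2+6 = 120
x=7: val = 120*2+7 = 247

247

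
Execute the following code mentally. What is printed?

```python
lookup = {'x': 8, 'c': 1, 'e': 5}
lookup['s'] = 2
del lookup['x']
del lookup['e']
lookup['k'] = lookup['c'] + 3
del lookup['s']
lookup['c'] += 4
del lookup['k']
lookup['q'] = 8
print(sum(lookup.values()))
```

lookup['s'] = 2 → {'x': 8, 'c': 1, 'e': 5, 's': 2}
del 'x' → {'c': 1, 'e': 5, 's': 2}
del 'e' → {'c': 1, 's': 2}
lookup['k'] = lookup['c']+3 = 4 → {'c': 1, 's': 2, 'k': 4}
del 's' → {'c': 1, 'k': 4}
lookup['c'] = 1+4 = 5 → {'c': 5, 'k': 4}
del 'k' → {'c': 5}
lookup['q'] = 8 → {'c': 5, 'q': 8}
sum of values = 13

13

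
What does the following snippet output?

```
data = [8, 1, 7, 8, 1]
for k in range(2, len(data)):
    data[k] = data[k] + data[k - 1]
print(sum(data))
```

k=2: data[2] = 7+1 = 8 → [8, 1, 8, 8, 1]
k=3: data[3] = 8+8 = 16 → [8, 1, 8, 16, 1]
k=4: data[4] = 1+16 = 17 → [8, 1, 8, 16, 17]
sum = 50

50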